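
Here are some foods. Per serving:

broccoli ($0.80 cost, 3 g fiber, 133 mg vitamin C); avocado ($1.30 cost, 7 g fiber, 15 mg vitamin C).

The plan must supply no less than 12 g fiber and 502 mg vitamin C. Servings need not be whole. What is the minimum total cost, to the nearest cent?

$3.14

For a min-cost LP with two ≥-constraints, a basic feasible solution has at most two positive variables.
broccoli only: max(12/3, 502/133) = 4 servings → $3.20.
avocado only: max(12/7, 502/15) = 33.47 servings → $43.51.
broccoli + avocado with both tight: 3.763 servings and 0.1016 servings → $3.14.
So the least-cost plan costs $3.14.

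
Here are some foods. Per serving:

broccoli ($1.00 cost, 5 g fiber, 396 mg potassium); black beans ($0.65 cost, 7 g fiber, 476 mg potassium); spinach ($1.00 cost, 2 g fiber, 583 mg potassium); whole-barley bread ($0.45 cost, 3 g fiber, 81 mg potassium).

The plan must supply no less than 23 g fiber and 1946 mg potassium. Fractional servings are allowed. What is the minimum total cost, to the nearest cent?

$2.66

With two linear requirements the optimum uses one or two foods; enumerate the corners.
broccoli only: max(23/5, 1946/396) = 4.914 servings → $4.91.
black beans only: max(23/7, 1946/476) = 4.088 servings → $2.66.
spinach only: max(23/2, 1946/583) = 11.5 servings → $11.50.
whole-barley bread only: max(23/3, 1946/81) = 24.02 servings → $10.81.
broccoli + black beans: intersection lies outside the first quadrant.
broccoli + spinach with both tight: 4.483 servings and 0.293 servings → $4.78.
broccoli + whole-barley bread: the both-tight solution has a negative serving — not a feasible corner.
black beans + spinach with both tight: 3.042 servings and 0.8546 servings → $2.83.
black beans + whole-barley bread: intersection lies outside the first quadrant.
spinach + whole-barley bread with both tight: 2.505 servings and 5.997 servings → $5.20.
So the least-cost plan costs $2.66.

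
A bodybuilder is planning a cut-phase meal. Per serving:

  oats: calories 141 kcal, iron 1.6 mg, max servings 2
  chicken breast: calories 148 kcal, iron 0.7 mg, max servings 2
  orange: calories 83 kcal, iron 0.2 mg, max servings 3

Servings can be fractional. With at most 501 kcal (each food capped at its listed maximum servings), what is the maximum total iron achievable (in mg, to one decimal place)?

Iron per kcal: oats 0.01135, chicken breast 0.00473, orange 0.00241.
Take 2 servings of oats: uses 282 kcal, +3.2 mg iron (running total 3.2 mg).
Take 1.48 servings of chicken breast: uses 219 kcal, +1.0 mg iron (running total 4.2 mg).
Filling greedily by iron-per-kcal is optimal for one linear limit, giving 4.2 mg.

4.2 mg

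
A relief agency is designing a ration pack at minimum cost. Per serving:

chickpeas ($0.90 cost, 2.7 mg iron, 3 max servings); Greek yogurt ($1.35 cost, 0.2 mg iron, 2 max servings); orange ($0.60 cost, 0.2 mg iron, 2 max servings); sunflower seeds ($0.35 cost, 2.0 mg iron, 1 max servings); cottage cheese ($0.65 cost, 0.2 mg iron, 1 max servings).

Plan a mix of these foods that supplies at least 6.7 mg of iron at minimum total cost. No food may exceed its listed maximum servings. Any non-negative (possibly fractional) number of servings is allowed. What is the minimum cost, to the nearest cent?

Cost per mg of iron: sunflower seeds $0.1750, chickpeas $0.3333, orange $3.0000, cottage cheese $3.2500, Greek yogurt $6.7500.
Take 1 serving of sunflower seeds: +2.0 mg iron for $0.35 (total $0.35, still need 4.7 mg).
Take 1.741 servings of chickpeas: +4.7 mg iron for $1.57 (total $1.92, still need 0.0 mg).
Greedy by cheapest-per-mg is optimal for a single linear constraint, so the minimum cost is $1.92.

$1.92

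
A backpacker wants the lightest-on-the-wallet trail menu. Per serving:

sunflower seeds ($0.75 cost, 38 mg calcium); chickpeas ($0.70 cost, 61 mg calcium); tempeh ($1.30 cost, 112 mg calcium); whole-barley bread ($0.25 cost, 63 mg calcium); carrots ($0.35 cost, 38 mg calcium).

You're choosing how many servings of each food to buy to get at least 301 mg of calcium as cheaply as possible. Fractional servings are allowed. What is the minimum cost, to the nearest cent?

Cost per mg of calcium: whole-barley bread $0.0040, carrots $0.0092, chickpeas $0.0115, tempeh $0.0116, sunflower seeds $0.0197.
With no serving limits, use only whole-barley bread: 301 mg / 63 mg = 4.778 servings × $0.25 = $1.19.

$1.19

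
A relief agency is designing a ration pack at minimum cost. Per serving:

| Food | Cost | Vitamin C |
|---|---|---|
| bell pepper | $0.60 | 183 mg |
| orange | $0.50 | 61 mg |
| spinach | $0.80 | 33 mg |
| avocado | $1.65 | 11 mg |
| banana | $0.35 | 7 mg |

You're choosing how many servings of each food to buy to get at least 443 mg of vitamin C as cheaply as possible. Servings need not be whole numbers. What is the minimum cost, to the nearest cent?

$1.45

Cost per mg of vitamin C: bell pepper $0.0033, orange $0.0082, spinach $0.0242, banana $0.0500, avocado $0.1500.
With no serving limits, use only bell pepper: 443 mg / 183 mg = 2.421 servings × $0.60 = $1.45.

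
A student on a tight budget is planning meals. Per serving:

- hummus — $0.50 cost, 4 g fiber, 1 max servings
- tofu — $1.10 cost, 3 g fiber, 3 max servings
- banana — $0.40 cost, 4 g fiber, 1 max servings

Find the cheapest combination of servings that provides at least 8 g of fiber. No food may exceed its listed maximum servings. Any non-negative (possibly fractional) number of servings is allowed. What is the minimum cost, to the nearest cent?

$0.90

Cost per g of fiber: banana $0.1000, hummus $0.1250, tofu $0.3667.
Take 1 serving of banana: +4.0 g fiber for $0.40 (total $0.40, still need 4.0 g).
Take 1 serving of hummus: +4.0 g fiber for $0.50 (total $0.90, still need 0.0 g).
Filling from the cheapest source first is optimal under one linear minimum: $0.90.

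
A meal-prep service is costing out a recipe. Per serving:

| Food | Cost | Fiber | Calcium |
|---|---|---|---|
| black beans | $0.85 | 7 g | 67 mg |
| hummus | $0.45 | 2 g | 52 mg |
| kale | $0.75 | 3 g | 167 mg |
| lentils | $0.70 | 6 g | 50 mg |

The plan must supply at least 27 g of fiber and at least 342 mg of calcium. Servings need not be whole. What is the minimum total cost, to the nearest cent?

$3.48

For a min-cost LP with two ≥-constraints, a basic feasible solution has at most two positive variables.
black beans only: max(27/7, 342/67) = 5.104 servings → $4.34.
hummus only: max(27/2, 342/52) = 13.5 servings → $6.08.
kale only: max(27/3, 342/167) = 9 servings → $6.75.
lentils only: max(27/6, 342/50) = 6.84 servings → $4.79.
black beans + hummus with both tight: 3.13 servings and 2.543 servings → $3.81.
black beans + kale with both tight: 3.598 servings and 0.6043 servings → $3.51.
black beans + lentils: intersection lies outside the first quadrant.
hummus + kale: intersection lies outside the first quadrant.
hummus + lentils with both tight: 3.311 servings and 3.396 servings → $3.87.
kale + lentils with both tight: 0.8239 servings and 4.088 servings → $3.48.
Cheapest feasible corner: $3.48.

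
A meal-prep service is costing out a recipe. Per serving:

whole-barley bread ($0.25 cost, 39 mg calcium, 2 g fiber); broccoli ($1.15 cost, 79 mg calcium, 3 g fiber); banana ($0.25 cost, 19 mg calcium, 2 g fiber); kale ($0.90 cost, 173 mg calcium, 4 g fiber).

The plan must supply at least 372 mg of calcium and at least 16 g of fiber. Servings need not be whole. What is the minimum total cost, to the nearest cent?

$2.25

whole-barley bread only: max(372/39, 16/2) = 9.538 servings → $2.38.
broccoli only: max(372/79, 16/3) = 5.333 servings → $6.13.
banana only: max(372/19, 16/2) = 19.58 servings → $4.89.
kale only: max(372/173, 16/4) = 4 servings → $3.60.
whole-barley bread + broccoli with both tight: 3.61 servings and 2.927 servings → $4.27.
whole-barley bread + banana: the both-tight solution has a negative serving — not a feasible corner.
whole-barley bread + kale with both tight: 6.737 servings and 0.6316 servings → $2.25.
broccoli + banana with both tight: 4.356 servings and 1.465 servings → $5.38.
broccoli + kale: intersection lies outside the first quadrant.
banana + kale with both tight: 4.741 servings and 1.63 servings → $2.65.
The minimum over all feasible corners is $2.25.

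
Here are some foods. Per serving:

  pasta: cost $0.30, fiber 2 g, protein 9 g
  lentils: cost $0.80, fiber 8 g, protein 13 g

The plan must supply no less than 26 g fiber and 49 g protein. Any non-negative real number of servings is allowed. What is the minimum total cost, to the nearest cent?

The cheapest plan sits at a corner of the feasible region — with two constraints it uses at most two foods.
pasta only: max(26/2, 49/9) = 13 servings → $3.90.
lentils only: max(26/8, 49/13) = 3.769 servings → $3.02.
pasta + lentils with both tight: 1.174 servings and 2.957 servings → $2.72.
Cheapest feasible corner: $2.72.

$2.72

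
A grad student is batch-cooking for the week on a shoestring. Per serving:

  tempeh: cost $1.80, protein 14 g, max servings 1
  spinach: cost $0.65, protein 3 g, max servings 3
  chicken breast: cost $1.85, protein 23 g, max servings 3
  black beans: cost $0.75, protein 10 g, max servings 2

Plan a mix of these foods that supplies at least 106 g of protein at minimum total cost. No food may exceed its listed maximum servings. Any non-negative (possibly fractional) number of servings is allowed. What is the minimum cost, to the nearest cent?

$9.50

Cost per g of protein: black beans $0.0750, chicken breast $0.0804, tempeh $0.1286, spinach $0.2167.
Take 2 servings of black beans: +20.0 g protein for $1.50 (total $1.50, still need 86.0 g).
Take 3 servings of chicken breast: +69.0 g protein for $5.55 (total $7.05, still need 17.0 g).
Take 1 serving of tempeh: +14.0 g protein for $1.80 (total $8.85, still need 3.0 g).
Take 1 serving of spinach: +3.0 g protein for $0.65 (total $9.50, still need 0.0 g).
Filling from the cheapest source first is optimal under one linear minimum: $9.50.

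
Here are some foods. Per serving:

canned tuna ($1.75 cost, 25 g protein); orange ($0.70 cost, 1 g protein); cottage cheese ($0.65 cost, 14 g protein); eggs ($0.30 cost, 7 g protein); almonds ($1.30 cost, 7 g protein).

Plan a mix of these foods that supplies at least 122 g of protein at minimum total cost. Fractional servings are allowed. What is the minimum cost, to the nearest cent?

Cost per g of protein: eggs $0.0429, cottage cheese $0.0464, canned tuna $0.0700, almonds $0.1857, orange $0.7000.
With no serving limits, use only eggs: 122 g / 7 g = 17.43 servings × $0.30 = $5.23.

$5.23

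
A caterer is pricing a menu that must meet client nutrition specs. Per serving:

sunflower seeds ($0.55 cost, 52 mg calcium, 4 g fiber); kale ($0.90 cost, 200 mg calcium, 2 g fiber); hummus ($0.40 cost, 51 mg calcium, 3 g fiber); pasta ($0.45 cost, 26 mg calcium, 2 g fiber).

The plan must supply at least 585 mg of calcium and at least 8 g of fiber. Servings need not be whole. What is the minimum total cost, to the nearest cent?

Minimising a linear cost over {calcium ≥ 585, fiber ≥ 8, servings ≥ 0} — the optimum is at a vertex, using one or two foods.
sunflower seeds only: max(585/52, 8/4) = 11.25 servings → $6.19.
kale only: max(585/200, 8/2) = 4 servings → $3.60.
hummus only: max(585/51, 8/3) = 11.47 servings → $4.59.
pasta only: max(585/26, 8/2) = 22.5 servings → $10.12.
sunflower seeds + kale with both tight: 0.6178 servings and 2.764 servings → $2.83.
sunflower seeds + hummus: the both-tight solution has a negative serving — not a feasible corner.
sunflower seeds + pasta (both tight): parallel constraints — no distinct corner.
kale + hummus with both tight: 2.705 servings and 0.8635 servings → $2.78.
kale + pasta with both tight: 2.764 servings and 1.236 servings → $3.04.
hummus + pasta: the both-tight solution has a negative serving — not a feasible corner.
So the least-cost plan costs $2.78.

$2.78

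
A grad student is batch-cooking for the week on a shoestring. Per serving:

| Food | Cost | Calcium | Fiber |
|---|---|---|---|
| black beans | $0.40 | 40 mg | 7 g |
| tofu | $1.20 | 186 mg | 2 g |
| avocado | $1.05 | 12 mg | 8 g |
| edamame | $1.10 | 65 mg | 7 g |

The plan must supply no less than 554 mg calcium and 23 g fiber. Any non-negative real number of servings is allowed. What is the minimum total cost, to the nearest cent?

At the optimum either one food covers both requirements or two foods hit both targets exactly; no other combination can be cheaper.
black beans only: max(554/40, 23/7) = 13.85 servings → $5.54.
tofu only: max(554/186, 23/2) = 11.5 servings → $13.80.
avocado only: max(554/12, 23/8) = 46.17 servings → $48.48.
edamame only: max(554/65, 23/7) = 8.523 servings → $9.38.
black beans + tofu with both tight: 2.594 servings and 2.421 servings → $3.94.
black beans + avocado: intersection lies outside the first quadrant.
black beans + edamame: intersection lies outside the first quadrant.
tofu + avocado with both tight: 2.839 servings and 2.165 servings → $5.68.
tofu + edamame with both tight: 2.033 servings and 2.705 servings → $5.42.
avocado + edamame: intersection lies outside the first quadrant.
The minimum over all feasible corners is $3.94.

$3.94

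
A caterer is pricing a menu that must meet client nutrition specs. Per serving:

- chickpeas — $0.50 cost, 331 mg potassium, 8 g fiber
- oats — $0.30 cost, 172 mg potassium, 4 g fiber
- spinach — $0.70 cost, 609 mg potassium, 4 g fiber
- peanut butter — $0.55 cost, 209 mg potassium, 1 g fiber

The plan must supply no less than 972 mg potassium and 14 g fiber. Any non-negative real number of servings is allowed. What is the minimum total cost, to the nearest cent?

Check every corner: each single food scaled to meet both minima, and each pair solved so both constraints bind.
chickpeas only: max(972/331, 14/8) = 2.937 servings → $1.47.
oats only: max(972/172, 14/4) = 5.651 servings → $1.70.
spinach only: max(972/609, 14/4) = 3.5 servings → $2.45.
peanut butter only: max(972/209, 14/1) = 14 servings → $7.70.
chickpeas + oats with both targets exact would need a negative amount; discard.
chickpeas + spinach with both tight: 1.307 servings and 0.8856 servings → $1.27.
chickpeas + peanut butter with both tight: 1.457 servings and 2.343 servings → $2.02.
oats + spinach with both tight: 2.653 servings and 0.8467 servings → $1.39.
oats + peanut butter with both tight: 2.943 servings and 2.229 servings → $2.11.
spinach + peanut butter: the both-tight solution has a negative serving — not a feasible corner.
So the least-cost plan costs $1.27.

$1.27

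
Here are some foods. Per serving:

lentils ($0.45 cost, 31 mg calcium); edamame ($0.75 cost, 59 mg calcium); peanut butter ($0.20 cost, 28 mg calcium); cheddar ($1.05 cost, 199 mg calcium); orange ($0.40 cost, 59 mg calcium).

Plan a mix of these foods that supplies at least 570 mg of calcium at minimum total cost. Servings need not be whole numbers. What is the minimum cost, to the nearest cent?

Cost per mg of calcium: cheddar $0.0053, orange $0.0068, peanut butter $0.0071, edamame $0.0127, lentils $0.0145.
With no serving limits, use only cheddar: 570 mg / 199 mg = 2.864 servings × $1.05 = $3.01.

$3.01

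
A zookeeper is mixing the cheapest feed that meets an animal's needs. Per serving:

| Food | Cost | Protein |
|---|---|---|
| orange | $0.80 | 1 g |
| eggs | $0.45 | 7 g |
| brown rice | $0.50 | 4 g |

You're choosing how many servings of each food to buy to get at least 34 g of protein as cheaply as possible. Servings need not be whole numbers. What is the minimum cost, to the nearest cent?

$2.19

Cost per g of protein: eggs $0.0643, brown rice $0.1250, orange $0.8000.
With no serving limits, use only eggs: 34 g / 7 g = 4.857 servings × $0.45 = $2.19.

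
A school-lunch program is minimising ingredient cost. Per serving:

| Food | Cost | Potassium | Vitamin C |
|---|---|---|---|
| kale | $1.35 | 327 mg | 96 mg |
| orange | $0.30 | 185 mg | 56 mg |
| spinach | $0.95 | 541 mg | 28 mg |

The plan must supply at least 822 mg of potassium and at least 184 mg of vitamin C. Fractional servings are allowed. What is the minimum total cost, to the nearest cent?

$1.33

Compare the cost at each extreme point of the feasible region.
kale only: max(822/327, 184/96) = 2.514 servings → $3.39.
orange only: max(822/185, 184/56) = 4.443 servings → $1.33.
spinach only: max(822/541, 184/28) = 6.571 servings → $6.24.
kale + orange with both targets exact would need a negative amount; discard.
kale + spinach with both tight: 1.789 servings and 0.4381 servings → $2.83.
orange + spinach with both tight: 3.047 servings and 0.4775 servings → $1.37.
So the least-cost plan costs $1.33.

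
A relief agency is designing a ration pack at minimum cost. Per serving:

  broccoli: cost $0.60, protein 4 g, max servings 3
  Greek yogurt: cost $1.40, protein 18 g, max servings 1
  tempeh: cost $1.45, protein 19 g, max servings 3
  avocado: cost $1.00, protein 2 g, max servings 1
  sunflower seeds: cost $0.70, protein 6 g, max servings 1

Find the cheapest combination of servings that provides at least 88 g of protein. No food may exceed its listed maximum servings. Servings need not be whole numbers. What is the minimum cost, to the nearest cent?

$7.50

Cost per g of protein: tempeh $0.0763, Greek yogurt $0.0778, sunflower seeds $0.1167, broccoli $0.1500, avocado $0.5000.
Take 3 servings of tempeh: +57.0 g protein for $4.35 (total $4.35, still need 31.0 g).
Take 1 serving of Greek yogurt: +18.0 g protein for $1.40 (total $5.75, still need 13.0 g).
Take 1 serving of sunflower seeds: +6.0 g protein for $0.70 (total $6.45, still need 7.0 g).
Take 1.75 servings of broccoli: +7.0 g protein for $1.05 (total $7.50, still need 0.0 g).
Filling from the cheapest source first is optimal under one linear minimum: $7.50.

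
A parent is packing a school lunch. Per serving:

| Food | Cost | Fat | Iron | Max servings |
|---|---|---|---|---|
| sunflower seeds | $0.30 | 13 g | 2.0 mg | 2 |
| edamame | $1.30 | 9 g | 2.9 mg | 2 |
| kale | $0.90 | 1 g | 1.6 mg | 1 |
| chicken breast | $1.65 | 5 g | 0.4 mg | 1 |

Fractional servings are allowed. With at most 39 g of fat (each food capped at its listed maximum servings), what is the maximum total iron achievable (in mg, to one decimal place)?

Iron per g fat: kale 1.6, edamame 0.3222, sunflower seeds 0.1538, chicken breast 0.08.
Take 1 serving of kale: uses 1 g fat, +1.6 mg iron (running total 1.6 mg).
Take 2 servings of edamame: uses 18 g fat, +5.8 mg iron (running total 7.4 mg).
Take 1.538 servings of sunflower seeds: uses 20 g fat, +3.1 mg iron (running total 10.5 mg).
Filling greedily by iron-per-g fat is optimal for one linear limit, giving 10.5 mg.

10.5 mg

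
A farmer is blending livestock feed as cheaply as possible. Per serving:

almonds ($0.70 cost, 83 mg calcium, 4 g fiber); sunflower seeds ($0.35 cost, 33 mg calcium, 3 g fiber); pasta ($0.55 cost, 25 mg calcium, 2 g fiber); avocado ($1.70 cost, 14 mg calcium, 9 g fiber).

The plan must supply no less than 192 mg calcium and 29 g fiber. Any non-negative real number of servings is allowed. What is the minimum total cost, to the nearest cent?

The cheapest plan sits at a corner of the feasible region — with two constraints it uses at most two foods.
almonds only: max(192/83, 29/4) = 7.25 servings → $5.08.
sunflower seeds only: max(192/33, 29/3) = 9.667 servings → $3.38.
pasta only: max(192/25, 29/2) = 14.5 servings → $7.97.
avocado only: max(192/14, 29/9) = 13.71 servings → $23.31.
almonds + sunflower seeds: the both-tight solution has a negative serving — not a feasible corner.
almonds + pasta with both targets exact would need a negative amount; discard.
almonds + avocado with both tight: 1.913 servings and 2.372 servings → $5.37.
sunflower seeds + pasta: the both-tight solution has a negative serving — not a feasible corner.
sunflower seeds + avocado with both tight: 5.184 servings and 1.494 servings → $4.35.
pasta + avocado with both tight: 6.711 servings and 1.731 servings → $6.63.
Cheapest feasible corner: $3.38.

$3.38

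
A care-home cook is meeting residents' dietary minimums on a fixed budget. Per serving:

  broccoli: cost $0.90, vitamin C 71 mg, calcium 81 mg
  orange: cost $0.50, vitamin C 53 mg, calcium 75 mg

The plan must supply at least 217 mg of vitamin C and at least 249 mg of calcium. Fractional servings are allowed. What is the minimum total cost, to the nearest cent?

Minimising a linear cost over {vitamin C ≥ 217, calcium ≥ 249, servings ≥ 0} — the optimum is at a vertex, using one or two foods.
broccoli only: max(217/71, 249/81) = 3.074 servings → $2.77.
orange only: max(217/53, 249/75) = 4.094 servings → $2.05.
broccoli + orange with both tight: 2.983 servings and 0.09884 servings → $2.73.
The minimum over all feasible corners is $2.05.

$2.05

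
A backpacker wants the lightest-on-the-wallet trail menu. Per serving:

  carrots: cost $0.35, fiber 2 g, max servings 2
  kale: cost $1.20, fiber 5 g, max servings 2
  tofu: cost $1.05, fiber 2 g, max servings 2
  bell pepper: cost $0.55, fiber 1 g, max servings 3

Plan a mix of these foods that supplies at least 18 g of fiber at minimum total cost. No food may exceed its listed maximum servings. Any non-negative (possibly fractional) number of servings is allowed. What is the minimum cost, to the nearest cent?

$5.20

Cost per g of fiber: carrots $0.1750, kale $0.2400, tofu $0.5250, bell pepper $0.5500.
Take 2 servings of carrots: +4.0 g fiber for $0.70 (total $0.70, still need 14.0 g).
Take 2 servings of kale: +10.0 g fiber for $2.40 (total $3.10, still need 4.0 g).
Take 2 servings of tofu: +4.0 g fiber for $2.10 (total $5.20, still need 0.0 g).
Filling from the cheapest source first is optimal under one linear minimum: $5.20.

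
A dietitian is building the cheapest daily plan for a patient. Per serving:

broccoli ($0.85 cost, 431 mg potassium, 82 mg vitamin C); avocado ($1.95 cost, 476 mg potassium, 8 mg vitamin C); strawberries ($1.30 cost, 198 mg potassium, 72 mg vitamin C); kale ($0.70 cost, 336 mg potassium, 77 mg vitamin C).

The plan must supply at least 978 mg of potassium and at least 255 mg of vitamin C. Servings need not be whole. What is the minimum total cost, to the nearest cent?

$2.32

At the optimum either one food covers both requirements or two foods hit both targets exactly; no other combination can be cheaper.
broccoli only: max(978/431, 255/82) = 3.11 servings → $2.64.
avocado only: max(978/476, 255/8) = 31.88 servings → $62.16.
strawberries only: max(978/198, 255/72) = 4.939 servings → $6.42.
kale only: max(978/336, 255/77) = 3.312 servings → $2.32.
broccoli + avocado: intersection lies outside the first quadrant.
broccoli + strawberries with both tight: 1.347 servings and 2.008 servings → $3.75.
broccoli + kale: the both-tight solution has a negative serving — not a feasible corner.
avocado + strawberries with both tight: 0.6096 servings and 3.474 servings → $5.70.
avocado + kale: the both-tight solution has a negative serving — not a feasible corner.
strawberries + kale with both tight: 1.16 servings and 2.227 servings → $3.07.
So the least-cost plan costs $2.32.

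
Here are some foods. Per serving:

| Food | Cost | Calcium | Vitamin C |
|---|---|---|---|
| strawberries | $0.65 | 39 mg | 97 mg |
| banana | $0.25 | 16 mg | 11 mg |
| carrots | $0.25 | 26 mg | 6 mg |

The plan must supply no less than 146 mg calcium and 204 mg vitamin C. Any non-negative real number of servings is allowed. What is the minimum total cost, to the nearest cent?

$1.94

Two binding constraints pin down two serving amounts, so the optimal mix uses at most two foods. The candidates are each food alone (scaled to the tighter of calcium/vitamin C) and each pair with both constraints tight.
strawberries only: max(146/39, 204/97) = 3.744 servings → $2.43.
banana only: max(146/16, 204/11) = 18.55 servings → $4.64.
carrots only: max(146/26, 204/6) = 34 servings → $8.50.
strawberries + banana with both tight: 1.476 servings and 5.526 servings → $2.34.
strawberries + carrots with both tight: 1.935 servings and 2.712 servings → $1.94.
banana + carrots: the both-tight solution has a negative serving — not a feasible corner.
The minimum over all feasible corners is $1.94.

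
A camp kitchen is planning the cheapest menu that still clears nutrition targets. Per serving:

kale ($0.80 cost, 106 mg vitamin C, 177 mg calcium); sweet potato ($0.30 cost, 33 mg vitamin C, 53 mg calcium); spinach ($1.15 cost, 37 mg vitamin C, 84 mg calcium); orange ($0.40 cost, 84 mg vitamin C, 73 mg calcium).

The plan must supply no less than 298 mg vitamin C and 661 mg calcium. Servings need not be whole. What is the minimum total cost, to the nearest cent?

$2.99

A basic optimal solution has at most two foods positive. Try each food alone and each pair with both targets met exactly.
kale only: max(298/106, 661/177) = 3.734 servings → $2.99.
sweet potato only: max(298/33, 661/53) = 12.47 servings → $3.74.
spinach only: max(298/37, 661/84) = 8.054 servings → $9.26.
orange only: max(298/84, 661/73) = 9.055 servings → $3.62.
kale + sweet potato: intersection lies outside the first quadrant.
kale + spinach with both tight: 0.2442 servings and 7.355 servings → $8.65.
kale + orange: intersection lies outside the first quadrant.
sweet potato + spinach with both tight: 0.709 servings and 7.422 servings → $8.75.
sweet potato + orange: the both-tight solution has a negative serving — not a feasible corner.
spinach + orange with both tight: 7.754 servings and 0.132 servings → $8.97.
Cheapest feasible corner: $2.99.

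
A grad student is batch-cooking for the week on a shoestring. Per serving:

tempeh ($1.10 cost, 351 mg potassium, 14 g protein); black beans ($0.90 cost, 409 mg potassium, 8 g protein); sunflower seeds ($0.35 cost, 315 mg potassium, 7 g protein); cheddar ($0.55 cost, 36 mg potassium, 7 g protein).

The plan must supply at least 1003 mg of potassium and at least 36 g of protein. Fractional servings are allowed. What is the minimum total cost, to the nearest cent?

$1.80

A basic optimal solution has at most two foods positive. Try each food alone and each pair with both targets met exactly.
tempeh only: max(1003/351, 36/14) = 2.858 servings → $3.14.
black beans only: max(1003/409, 36/8) = 4.5 servings → $4.05.
sunflower seeds only: max(1003/315, 36/7) = 5.143 servings → $1.80.
cheddar only: max(1003/36, 36/7) = 27.86 servings → $15.32.
tempeh + black beans with both tight: 2.296 servings and 0.4818 servings → $2.96.
tempeh + sunflower seeds with both tight: 2.211 servings and 0.7199 servings → $2.68.
tempeh + cheddar: intersection lies outside the first quadrant.
black beans + sunflower seeds: the both-tight solution has a negative serving — not a feasible corner.
black beans + cheddar with both tight: 2.223 servings and 2.602 servings → $3.43.
sunflower seeds + cheddar with both tight: 2.931 servings and 2.211 servings → $2.24.
So the least-cost plan costs $1.80.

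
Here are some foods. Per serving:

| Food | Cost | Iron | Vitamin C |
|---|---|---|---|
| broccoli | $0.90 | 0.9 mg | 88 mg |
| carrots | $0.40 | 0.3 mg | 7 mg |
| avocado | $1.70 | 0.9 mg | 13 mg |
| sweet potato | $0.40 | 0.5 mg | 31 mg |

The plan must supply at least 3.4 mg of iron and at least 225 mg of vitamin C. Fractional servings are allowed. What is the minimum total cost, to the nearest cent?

$2.80

broccoli only: max(3.4/0.9, 225/88) = 3.778 servings → $3.40.
carrots only: max(3.4/0.3, 225/7) = 32.14 servings → $12.86.
avocado only: max(3.4/0.9, 225/13) = 17.31 servings → $29.42.
sweet potato only: max(3.4/0.5, 225/31) = 7.258 servings → $2.90.
broccoli + carrots with both tight: 2.174 servings and 4.811 servings → $3.88.
broccoli + avocado with both tight: 2.345 servings and 1.433 servings → $4.55.
broccoli + sweet potato with both tight: 0.441 servings and 6.006 servings → $2.80.
carrots + avocado: the both-tight solution has a negative serving — not a feasible corner.
carrots + sweet potato: intersection lies outside the first quadrant.
avocado + sweet potato: intersection lies outside the first quadrant.
So the least-cost plan costs $2.80.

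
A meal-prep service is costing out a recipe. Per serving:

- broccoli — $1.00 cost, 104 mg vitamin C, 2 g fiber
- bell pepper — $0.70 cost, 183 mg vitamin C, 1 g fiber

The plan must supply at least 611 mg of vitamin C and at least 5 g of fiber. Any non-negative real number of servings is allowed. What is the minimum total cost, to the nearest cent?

$3.04

A basic optimal solution has at most two foods positive. Try each food alone and each pair with both targets met exactly.
broccoli only: max(611/104, 5/2) = 5.875 servings → $5.88.
bell pepper only: max(611/183, 5/1) = 5 servings → $3.50.
broccoli + bell pepper with both tight: 1.16 servings and 2.679 servings → $3.04.
The minimum over all feasible corners is $3.04.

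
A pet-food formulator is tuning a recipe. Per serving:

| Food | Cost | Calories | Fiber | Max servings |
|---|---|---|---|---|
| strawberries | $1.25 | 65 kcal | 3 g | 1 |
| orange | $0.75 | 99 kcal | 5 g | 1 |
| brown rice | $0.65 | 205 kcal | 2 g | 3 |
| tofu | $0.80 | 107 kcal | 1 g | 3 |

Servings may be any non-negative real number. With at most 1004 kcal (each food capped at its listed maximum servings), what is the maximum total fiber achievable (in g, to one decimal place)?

Fiber per kcal: orange 0.05051, strawberries 0.04615, brown rice 0.009756, tofu 0.009346.
Take 1 serving of orange: uses 99 kcal, +5.0 g fiber (running total 5.0 g).
Take 1 serving of strawberries: uses 65 kcal, +3.0 g fiber (running total 8.0 g).
Take 3 servings of brown rice: uses 615 kcal, +6.0 g fiber (running total 14.0 g).
Take 2.103 servings of tofu: uses 225 kcal, +2.1 g fiber (running total 16.1 g).
Filling greedily by fiber-per-kcal is optimal for one linear limit, giving 16.1 g.

16.1 g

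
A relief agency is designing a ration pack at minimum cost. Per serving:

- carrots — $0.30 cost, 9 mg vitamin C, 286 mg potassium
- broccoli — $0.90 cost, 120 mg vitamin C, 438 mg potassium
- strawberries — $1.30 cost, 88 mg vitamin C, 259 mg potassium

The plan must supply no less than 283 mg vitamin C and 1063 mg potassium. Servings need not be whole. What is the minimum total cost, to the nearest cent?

$2.15

Two binding constraints pin down two serving amounts, so the optimal mix uses at most two foods. The candidates are each food alone (scaled to the tighter of vitamin C/potassium) and each pair with both constraints tight.
carrots only: max(283/9, 1063/286) = 31.44 servings → $9.43.
broccoli only: max(283/120, 1063/438) = 2.427 servings → $2.18.
strawberries only: max(283/88, 1063/259) = 4.104 servings → $5.34.
carrots + broccoli with both tight: 0.1187 servings and 2.349 servings → $2.15.
carrots + strawberries with both tight: 0.8866 servings and 3.125 servings → $4.33.
broccoli + strawberries: the both-tight solution has a negative serving — not a feasible corner.
So the least-cost plan costs $2.15.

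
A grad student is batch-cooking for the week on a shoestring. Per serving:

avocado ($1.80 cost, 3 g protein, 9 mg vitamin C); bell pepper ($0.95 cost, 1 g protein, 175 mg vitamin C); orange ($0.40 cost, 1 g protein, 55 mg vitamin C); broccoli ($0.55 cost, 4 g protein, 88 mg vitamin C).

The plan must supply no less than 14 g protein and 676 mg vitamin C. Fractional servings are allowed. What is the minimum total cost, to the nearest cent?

$3.88

For a min-cost LP with two ≥-constraints, a basic feasible solution has at most two positive variables.
avocado only: max(14/3, 676/9) = 75.11 servings → $135.20.
bell pepper only: max(14/1, 676/175) = 14 servings → $13.30.
orange only: max(14/1, 676/55) = 14 servings → $5.60.
broccoli only: max(14/4, 676/88) = 7.682 servings → $4.22.
avocado + bell pepper with both tight: 3.438 servings and 3.686 servings → $9.69.
avocado + orange with both tight: 0.6026 servings and 12.19 servings → $5.96.
avocado + broccoli with both targets exact would need a negative amount; discard.
bell pepper + orange with both targets exact would need a negative amount; discard.
bell pepper + broccoli with both tight: 2.405 servings and 2.899 servings → $3.88.
orange + broccoli with both tight: 11.15 servings and 0.7121 servings → $4.85.
The minimum over all feasible corners is $3.88.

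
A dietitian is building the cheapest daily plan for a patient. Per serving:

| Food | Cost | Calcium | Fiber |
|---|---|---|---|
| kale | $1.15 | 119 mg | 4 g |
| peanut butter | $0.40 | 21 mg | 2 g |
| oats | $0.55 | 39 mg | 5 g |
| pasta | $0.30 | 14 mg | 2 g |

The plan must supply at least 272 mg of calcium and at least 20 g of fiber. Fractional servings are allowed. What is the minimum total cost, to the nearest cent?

At the optimum either one food covers both requirements or two foods hit both targets exactly; no other combination can be cheaper.
kale only: max(272/119, 20/4) = 5 servings → $5.75.
peanut butter only: max(272/21, 20/2) = 12.95 servings → $5.18.
oats only: max(272/39, 20/5) = 6.974 servings → $3.84.
pasta only: max(272/14, 20/2) = 19.43 servings → $5.83.
kale + peanut butter with both tight: 0.8052 servings and 8.39 servings → $4.28.
kale + oats with both tight: 1.321 servings and 2.943 servings → $3.14.
kale + pasta with both tight: 1.451 servings and 7.099 servings → $3.80.
peanut butter + oats: intersection lies outside the first quadrant.
peanut butter + pasta with both targets exact would need a negative amount; discard.
oats + pasta: the both-tight solution has a negative serving — not a feasible corner.
Cheapest feasible corner: $3.14.

$3.14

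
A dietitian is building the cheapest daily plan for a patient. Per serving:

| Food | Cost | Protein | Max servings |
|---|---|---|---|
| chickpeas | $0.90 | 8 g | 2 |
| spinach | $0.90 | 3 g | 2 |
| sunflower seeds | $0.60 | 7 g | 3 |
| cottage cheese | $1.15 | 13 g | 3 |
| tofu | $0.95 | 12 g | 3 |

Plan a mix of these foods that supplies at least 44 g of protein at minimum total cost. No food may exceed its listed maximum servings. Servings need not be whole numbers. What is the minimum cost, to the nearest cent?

Cost per g of protein: tofu $0.0792, sunflower seeds $0.0857, cottage cheese $0.0885, chickpeas $0.1125, spinach $0.3000.
Take 3 servings of tofu: +36.0 g protein for $2.85 (total $2.85, still need 8.0 g).
Take 1.143 servings of sunflower seeds: +8.0 g protein for $0.69 (total $3.54, still need 0.0 g).
Greedy by cheapest-per-g is optimal for a single linear constraint, so the minimum cost is $3.54.

$3.54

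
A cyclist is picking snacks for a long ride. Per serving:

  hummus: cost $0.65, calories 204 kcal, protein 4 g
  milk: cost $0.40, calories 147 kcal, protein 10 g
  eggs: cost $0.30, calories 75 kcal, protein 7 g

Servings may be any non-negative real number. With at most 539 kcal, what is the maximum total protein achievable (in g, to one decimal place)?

Protein per kcal: eggs 0.09333, milk 0.06803, hummus 0.01961.
With no serving limits, spend the whole calories allowance on eggs: 539 kcal / 75 kcal × 7 g = 50.3 g.

50.3 g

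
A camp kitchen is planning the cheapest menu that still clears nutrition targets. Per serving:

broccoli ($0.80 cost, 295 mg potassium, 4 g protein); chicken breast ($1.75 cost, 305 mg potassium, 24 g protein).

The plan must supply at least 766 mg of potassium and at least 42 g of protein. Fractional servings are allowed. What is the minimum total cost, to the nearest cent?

$3.55

For a min-cost LP with two ≥-constraints, a basic feasible solution has at most two positive variables.
broccoli only: max(766/295, 42/4) = 10.5 servings → $8.40.
chicken breast only: max(766/305, 42/24) = 2.511 servings → $4.40.
broccoli + chicken breast with both tight: 0.9512 servings and 1.591 servings → $3.55.
Cheapest feasible corner: $3.55.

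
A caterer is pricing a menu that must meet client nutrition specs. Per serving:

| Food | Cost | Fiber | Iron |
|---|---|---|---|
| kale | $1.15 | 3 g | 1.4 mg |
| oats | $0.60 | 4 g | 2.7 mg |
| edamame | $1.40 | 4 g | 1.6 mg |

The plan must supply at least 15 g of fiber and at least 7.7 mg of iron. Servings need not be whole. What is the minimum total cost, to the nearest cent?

At the optimum either one food covers both requirements or two foods hit both targets exactly; no other combination can be cheaper.
kale only: max(15/3, 7.7/1.4) = 5.5 servings → $6.33.
oats only: max(15/4, 7.7/2.7) = 3.75 servings → $2.25.
edamame only: max(15/4, 7.7/1.6) = 4.812 servings → $6.74.
kale + oats with both tight: 3.88 servings and 0.84 servings → $4.97.
kale + edamame: intersection lies outside the first quadrant.
oats + edamame with both tight: 1.545 servings and 2.205 servings → $4.01.
So the least-cost plan costs $2.25.

$2.25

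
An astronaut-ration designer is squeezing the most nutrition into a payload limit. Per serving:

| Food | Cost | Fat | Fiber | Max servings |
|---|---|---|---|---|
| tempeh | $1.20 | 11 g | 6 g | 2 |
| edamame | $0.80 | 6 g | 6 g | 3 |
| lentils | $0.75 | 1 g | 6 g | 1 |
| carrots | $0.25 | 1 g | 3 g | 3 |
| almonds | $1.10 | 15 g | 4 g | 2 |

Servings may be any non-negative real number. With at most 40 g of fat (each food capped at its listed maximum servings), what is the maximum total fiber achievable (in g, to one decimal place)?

Fiber per g fat: lentils 6, carrots 3, edamame 1, tempeh 0.5455, almonds 0.2667.
Take 1 serving of lentils: uses 1 g fat, +6.0 g fiber (running total 6.0 g).
Take 3 servings of carrots: uses 3 g fat, +9.0 g fiber (running total 15.0 g).
Take 3 servings of edamame: uses 18 g fat, +18.0 g fiber (running total 33.0 g).
Take 1.636 servings of tempeh: uses 18 g fat, +9.8 g fiber (running total 42.8 g).
Greedy by best ratio exhausts the fat allowance optimally: 42.8 g.

42.8 g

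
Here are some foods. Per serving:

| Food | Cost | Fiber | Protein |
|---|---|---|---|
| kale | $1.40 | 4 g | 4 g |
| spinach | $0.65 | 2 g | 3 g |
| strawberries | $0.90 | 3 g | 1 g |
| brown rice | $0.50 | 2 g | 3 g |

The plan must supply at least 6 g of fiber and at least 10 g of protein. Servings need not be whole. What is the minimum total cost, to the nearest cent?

$1.67

Compare the cost at each extreme point of the feasible region.
kale only: max(6/4, 10/4) = 2.5 servings → $3.50.
spinach only: max(6/2, 10/3) = 3.333 servings → $2.17.
strawberries only: max(6/3, 10/1) = 10 servings → $9.00.
brown rice only: max(6/2, 10/3) = 3.333 servings → $1.67.
kale + spinach: intersection lies outside the first quadrant.
kale + strawberries: intersection lies outside the first quadrant.
kale + brown rice: intersection lies outside the first quadrant.
spinach + strawberries: the both-tight solution has a negative serving — not a feasible corner.
spinach + brown rice (both tight): parallel constraints — no distinct corner.
strawberries + brown rice: intersection lies outside the first quadrant.
The minimum over all feasible corners is $1.67.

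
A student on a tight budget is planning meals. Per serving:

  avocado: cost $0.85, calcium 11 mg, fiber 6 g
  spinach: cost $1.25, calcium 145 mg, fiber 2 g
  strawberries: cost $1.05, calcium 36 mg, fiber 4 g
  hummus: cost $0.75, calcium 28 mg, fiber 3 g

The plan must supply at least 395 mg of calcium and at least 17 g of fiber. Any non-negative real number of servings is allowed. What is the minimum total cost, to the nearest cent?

$4.90

At the optimum either one food covers both requirements or two foods hit both targets exactly; no other combination can be cheaper.
avocado only: max(395/11, 17/6) = 35.91 servings → $30.52.
spinach only: max(395/145, 17/2) = 8.5 servings → $10.62.
strawberries only: max(395/36, 17/4) = 10.97 servings → $11.52.
hummus only: max(395/28, 17/3) = 14.11 servings → $10.58.
avocado + spinach with both tight: 1.975 servings and 2.574 servings → $4.90.
avocado + strawberries: the both-tight solution has a negative serving — not a feasible corner.
avocado + hummus: the both-tight solution has a negative serving — not a feasible corner.
spinach + strawberries with both tight: 1.906 servings and 3.297 servings → $5.84.
spinach + hummus with both tight: 1.871 servings and 4.42 servings → $5.65.
strawberries + hummus: intersection lies outside the first quadrant.
So the least-cost plan costs $4.90.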